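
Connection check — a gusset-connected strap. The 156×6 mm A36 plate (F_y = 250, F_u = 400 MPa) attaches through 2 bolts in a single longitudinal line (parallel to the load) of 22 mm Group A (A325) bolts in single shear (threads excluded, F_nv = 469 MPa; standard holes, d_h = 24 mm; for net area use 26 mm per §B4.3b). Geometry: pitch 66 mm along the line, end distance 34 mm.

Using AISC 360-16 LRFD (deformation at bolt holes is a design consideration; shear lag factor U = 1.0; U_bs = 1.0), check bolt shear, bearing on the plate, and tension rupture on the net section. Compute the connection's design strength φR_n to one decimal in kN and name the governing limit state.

138.2 kN (bearing governs)

Bolt shear: A_b = π(22)²/4 = 380.13 mm². φR_n = 0.75 × 469 × 380.13 × 2 × 1 = 267.4 kN.
Bearing (6 mm plate, F_u = 400 MPa): end bolts L_c = 34 − 24/2 = 22, R_n = min(1.2×22×6×400, 2.4×22×6×400) = 63.36 kN/bolt; interior L_c = 66 − 24 = 42, R_n = 120.96 kN/bolt. φR_n = 0.75 × (1×63.36 + 1×120.96) = 138.2 kN.
Tension rupture (net): A_n = (156 − 1×26)×6 = 780 mm² (U = 1.0, A_e = A_n). φR_n = 0.75 × 400 × 780 = 234.0 kN.
Governing: min(267.4, 138.2, 234.0) = 138.2 kN → bearing.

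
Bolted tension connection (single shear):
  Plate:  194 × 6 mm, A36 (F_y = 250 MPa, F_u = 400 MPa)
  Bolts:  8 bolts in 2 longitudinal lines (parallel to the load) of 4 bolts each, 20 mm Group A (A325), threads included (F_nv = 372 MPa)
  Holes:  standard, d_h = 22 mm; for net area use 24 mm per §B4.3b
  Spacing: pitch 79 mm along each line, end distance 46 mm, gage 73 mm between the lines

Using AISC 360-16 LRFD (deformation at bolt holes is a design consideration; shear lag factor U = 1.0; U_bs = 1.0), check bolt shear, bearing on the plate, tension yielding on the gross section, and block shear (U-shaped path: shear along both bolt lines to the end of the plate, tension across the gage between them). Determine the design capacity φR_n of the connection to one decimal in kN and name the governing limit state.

Bolt shear: A_b = π(20)²/4 = 314.16 mm². φR_n = 0.75 × 372 × 314.16 × 8 × 1 = 701.2 kN.
Bearing (6 mm plate, F_u = 400 MPa): end bolts L_c = 46 − 22/2 = 35, R_n = min(1.2×35×6×400, 2.4×20×6×400) = 100.8 kN/bolt; interior L_c = 79 − 22 = 57, R_n = 115.2 kN/bolt. φR_n = 0.75 × (2×100.8 + 6×115.2) = 669.6 kN.
Tension yield (gross): A_g = 194×6 = 1164 mm². φR_n = 0.90 × 250 × 1164 = 261.9 kN.
Block shear: shear path 2×[46+3×79] = 2×283 mm, A_gv = 3396, A_nv = 2×(283 − 3.5×24)×6 = 2388 mm²; tension across gage: (73 − 1×24)×6 = 294 mm². R_n = min(0.6×400×2388, 0.6×250×3396) + 1.0×400×294 = min(573.12, 509.4) + 117.6 = 627 kN. φR_n = 0.75 × 627 = 470.3 kN.
Governing: min(701.2, 669.6, 261.9, 470.3) = 261.9 kN → gross-section yield.

261.9 kN (gross-section yield governs)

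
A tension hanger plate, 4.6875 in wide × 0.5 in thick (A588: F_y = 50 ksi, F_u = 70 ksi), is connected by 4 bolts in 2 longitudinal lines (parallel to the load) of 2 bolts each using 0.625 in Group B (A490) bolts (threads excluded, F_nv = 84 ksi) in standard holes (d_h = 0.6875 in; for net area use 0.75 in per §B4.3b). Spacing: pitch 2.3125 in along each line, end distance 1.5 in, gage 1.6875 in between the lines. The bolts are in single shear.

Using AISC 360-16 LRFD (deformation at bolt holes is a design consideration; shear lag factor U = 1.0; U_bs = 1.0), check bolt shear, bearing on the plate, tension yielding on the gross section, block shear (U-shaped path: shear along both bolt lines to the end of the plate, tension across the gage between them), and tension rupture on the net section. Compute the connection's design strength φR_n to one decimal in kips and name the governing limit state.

77.3 kips (bolt shear governs)

Bolt shear: A_b = π(0.625)²/4 = 0.3068 in². φR_n = 0.75 × 84 × 0.3068 × 4 × 1 = 77.3 kips.
Bearing (0.5 in plate, F_u = 70 ksi): end bolts L_c = 1.5 − 0.6875/2 = 1.15625, R_n = min(1.2×1.15625×0.5×70, 2.4×0.625×0.5×70) = 48.563 kips/bolt; interior L_c = 2.3125 − 0.6875 = 1.625, R_n = 52.5 kips/bolt. φR_n = 0.75 × (2×48.563 + 2×52.5) = 151.6 kips.
Tension yield (gross): A_g = 4.6875×0.5 = 2.3438 in². φR_n = 0.90 × 50 × 2.3438 = 105.5 kips.
Block shear: shear path 2×[1.5+1×2.3125] = 2×3.8125 in, A_gv = 3.8125, A_nv = 2×(3.8125 − 1.5×0.75)×0.5 = 2.6875 in²; tension across gage: (1.6875 − 1×0.75)×0.5 = 0.46875 in². R_n = min(0.6×70×2.6875, 0.6×50×3.8125) + 1.0×70×0.46875 = min(112.88, 114.38) + 32.813 = 145.69 kips. φR_n = 0.75 × 145.69 = 109.3 kips.
Tension rupture (net): A_n = (4.6875 − 2×0.75)×0.5 = 1.5938 in² (U = 1.0, A_e = A_n). φR_n = 0.75 × 70 × 1.5938 = 83.7 kips.
Governing: min(77.3, 151.6, 105.5, 109.3, 83.7) = 77.3 kips → bolt shear.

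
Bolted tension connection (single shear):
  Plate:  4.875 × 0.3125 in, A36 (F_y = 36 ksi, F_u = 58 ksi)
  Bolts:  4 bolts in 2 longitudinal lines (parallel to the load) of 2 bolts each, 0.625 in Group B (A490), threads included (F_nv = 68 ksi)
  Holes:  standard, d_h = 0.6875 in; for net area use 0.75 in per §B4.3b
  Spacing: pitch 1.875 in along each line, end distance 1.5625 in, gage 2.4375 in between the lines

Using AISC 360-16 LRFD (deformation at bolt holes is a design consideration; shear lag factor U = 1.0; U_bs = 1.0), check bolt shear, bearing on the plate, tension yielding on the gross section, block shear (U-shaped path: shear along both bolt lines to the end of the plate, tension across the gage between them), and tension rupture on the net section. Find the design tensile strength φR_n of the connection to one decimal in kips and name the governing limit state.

45.9 kips (net-section rupture governs)

Bolt shear: A_b = π(0.625)²/4 = 0.3068 in². φR_n = 0.75 × 68 × 0.3068 × 4 × 1 = 62.6 kips.
Bearing (0.3125 in plate, F_u = 58 ksi): end bolts L_c = 1.5625 − 0.6875/2 = 1.21875, R_n = min(1.2×1.21875×0.3125×58, 2.4×0.625×0.3125×58) = 26.508 kips/bolt; interior L_c = 1.875 − 0.6875 = 1.1875, R_n = 25.828 kips/bolt. φR_n = 0.75 × (2×26.508 + 2×25.828) = 78.5 kips.
Tension yield (gross): A_g = 4.875×0.3125 = 1.5234 in². φR_n = 0.90 × 36 × 1.5234 = 49.4 kips.
Block shear: shear path 2×[1.5625+1×1.875] = 2×3.4375 in, A_gv = 2.1484, A_nv = 2×(3.4375 − 1.5×0.75)×0.3125 = 1.4453 in²; tension across gage: (2.4375 − 1×0.75)×0.3125 = 0.52734 in². R_n = min(0.6×58×1.4453, 0.6×36×2.1484) + 1.0×58×0.52734 = min(50.296, 46.405) + 30.586 = 76.991 kips. φR_n = 0.75 × 76.991 = 57.7 kips.
Tension rupture (net): A_n = (4.875 − 2×0.75)×0.3125 = 1.0547 in² (U = 1.0, A_e = A_n). φR_n = 0.75 × 58 × 1.0547 = 45.9 kips.
Governing: min(62.6, 78.5, 49.4, 57.7, 45.9) = 45.9 kips → net-section rupture.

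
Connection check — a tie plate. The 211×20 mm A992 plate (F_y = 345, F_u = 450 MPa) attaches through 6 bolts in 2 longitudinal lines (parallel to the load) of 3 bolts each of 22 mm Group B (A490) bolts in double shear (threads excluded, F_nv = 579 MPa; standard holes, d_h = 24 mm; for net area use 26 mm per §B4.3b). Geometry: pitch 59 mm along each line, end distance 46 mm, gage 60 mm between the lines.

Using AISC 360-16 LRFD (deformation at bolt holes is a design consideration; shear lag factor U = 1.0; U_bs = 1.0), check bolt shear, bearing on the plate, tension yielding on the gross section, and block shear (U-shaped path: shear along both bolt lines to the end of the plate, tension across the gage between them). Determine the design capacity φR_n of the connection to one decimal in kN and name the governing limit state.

Bolt shear: A_b = π(22)²/4 = 380.13 mm². φR_n = 0.75 × 579 × 380.13 × 6 × 2 = 1980.9 kN.
Bearing (20 mm plate, F_u = 450 MPa): end bolts L_c = 46 − 24/2 = 34, R_n = min(1.2×34×20×450, 2.4×22×20×450) = 367.2 kN/bolt; interior L_c = 59 − 24 = 35, R_n = 378 kN/bolt. φR_n = 0.75 × (2×367.2 + 4×378) = 1684.8 kN.
Tension yield (gross): A_g = 211×20 = 4220 mm². φR_n = 0.90 × 345 × 4220 = 1310.3 kN.
Block shear: shear path 2×[46+2×59] = 2×164 mm, A_gv = 6560, A_nv = 2×(164 − 2.5×26)×20 = 3960 mm²; tension across gage: (60 − 1×26)×20 = 680 mm². R_n = min(0.6×450×3960, 0.6×345×6560) + 1.0×450×680 = min(1069.2, 1357.9) + 306 = 1375.2 kN. φR_n = 0.75 × 1375.2 = 1031.4 kN.
Governing: min(1980.9, 1684.8, 1310.3, 1031.4) = 1031.4 kN → block shear.

1031.4 kN (block shear governs)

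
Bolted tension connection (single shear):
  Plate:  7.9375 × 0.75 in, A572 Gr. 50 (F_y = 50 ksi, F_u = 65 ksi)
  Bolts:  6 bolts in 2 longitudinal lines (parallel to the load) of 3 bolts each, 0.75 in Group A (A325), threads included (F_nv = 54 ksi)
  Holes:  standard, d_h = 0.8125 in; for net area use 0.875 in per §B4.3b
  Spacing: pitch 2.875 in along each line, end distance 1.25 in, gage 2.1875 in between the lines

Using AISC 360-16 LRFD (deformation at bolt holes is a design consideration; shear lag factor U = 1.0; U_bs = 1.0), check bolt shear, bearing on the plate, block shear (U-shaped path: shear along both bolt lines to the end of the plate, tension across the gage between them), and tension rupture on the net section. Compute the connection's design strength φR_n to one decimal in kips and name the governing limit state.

107.4 kips (bolt shear governs)

Bolt shear: A_b = π(0.75)²/4 = 0.44179 in². φR_n = 0.75 × 54 × 0.44179 × 6 × 1 = 107.4 kips.
Bearing (0.75 in plate, F_u = 65 ksi): end bolts L_c = 1.25 − 0.8125/2 = 0.84375, R_n = min(1.2×0.84375×0.75×65, 2.4×0.75×0.75×65) = 49.359 kips/bolt; interior L_c = 2.875 − 0.8125 = 2.0625, R_n = 87.75 kips/bolt. φR_n = 0.75 × (2×49.359 + 4×87.75) = 337.3 kips.
Block shear: shear path 2×[1.25+2×2.875] = 2×7 in, A_gv = 10.5, A_nv = 2×(7 − 2.5×0.875)×0.75 = 7.2188 in²; tension across gage: (2.1875 − 1×0.875)×0.75 = 0.98438 in². R_n = min(0.6×65×7.2188, 0.6×50×10.5) + 1.0×65×0.98438 = min(281.53, 315) + 63.985 = 345.52 kips. φR_n = 0.75 × 345.52 = 259.1 kips.
Tension rupture (net): A_n = (7.9375 − 2×0.875)×0.75 = 4.6406 in² (U = 1.0, A_e = A_n). φR_n = 0.75 × 65 × 4.6406 = 226.2 kips.
Governing: min(107.4, 337.3, 259.1, 226.2) = 107.4 kips → bolt shear.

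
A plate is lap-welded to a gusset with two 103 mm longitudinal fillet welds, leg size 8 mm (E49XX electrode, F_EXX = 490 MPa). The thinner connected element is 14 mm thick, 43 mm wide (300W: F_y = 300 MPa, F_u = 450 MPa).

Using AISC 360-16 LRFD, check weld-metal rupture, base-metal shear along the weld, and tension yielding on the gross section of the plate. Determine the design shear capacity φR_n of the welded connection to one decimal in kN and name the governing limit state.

Weld metal: throat = 0.707×8 = 5.656 mm, L = 2×103 = 206 mm. φR_n = 0.75 × 0.6 × 490 × 5.656 × 206 = 256.9 kN.
Base metal shear (14 mm plate): yield φR_n = 1.0×0.6×300×14×206 = 519.1 kN; rupture φR_n = 0.75×0.6×450×14×206 = 584.0 kN; take 519.1 kN (yield).
Tension yield (gross): A_g = 43×14 = 602 mm². φR_n = 0.90 × 300 × 602 = 162.5 kN.
Governing: min(256.9, 519.1, 162.5) = 162.5 kN → gross-section yield.

162.5 kN (gross-section yield governs)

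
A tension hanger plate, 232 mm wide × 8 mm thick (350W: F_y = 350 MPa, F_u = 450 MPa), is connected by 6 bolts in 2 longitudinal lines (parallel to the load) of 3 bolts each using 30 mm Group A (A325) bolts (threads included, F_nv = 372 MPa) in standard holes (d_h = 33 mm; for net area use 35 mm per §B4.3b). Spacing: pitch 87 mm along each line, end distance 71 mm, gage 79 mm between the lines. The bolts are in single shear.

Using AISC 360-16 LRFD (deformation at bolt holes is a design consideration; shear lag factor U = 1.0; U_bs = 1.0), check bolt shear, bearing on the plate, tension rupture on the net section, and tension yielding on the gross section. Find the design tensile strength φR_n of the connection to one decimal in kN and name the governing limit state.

Bolt shear: A_b = π(30)²/4 = 706.86 mm². φR_n = 0.75 × 372 × 706.86 × 6 × 1 = 1183.3 kN.
Bearing (8 mm plate, F_u = 450 MPa): end bolts L_c = 71 − 33/2 = 54.5, R_n = min(1.2×54.5×8×450, 2.4×30×8×450) = 235.44 kN/bolt; interior L_c = 87 − 33 = 54, R_n = 233.28 kN/bolt. φR_n = 0.75 × (2×235.44 + 4×233.28) = 1053.0 kN.
Tension rupture (net): A_n = (232 − 2×35)×8 = 1296 mm² (U = 1.0, A_e = A_n). φR_n = 0.75 × 450 × 1296 = 437.4 kN.
Tension yield (gross): A_g = 232×8 = 1856 mm². φR_n = 0.90 × 350 × 1856 = 584.6 kN.
Governing: min(1183.3, 1053.0, 437.4, 584.6) = 437.4 kN → net-section rupture.

437.4 kN (net-section rupture governs)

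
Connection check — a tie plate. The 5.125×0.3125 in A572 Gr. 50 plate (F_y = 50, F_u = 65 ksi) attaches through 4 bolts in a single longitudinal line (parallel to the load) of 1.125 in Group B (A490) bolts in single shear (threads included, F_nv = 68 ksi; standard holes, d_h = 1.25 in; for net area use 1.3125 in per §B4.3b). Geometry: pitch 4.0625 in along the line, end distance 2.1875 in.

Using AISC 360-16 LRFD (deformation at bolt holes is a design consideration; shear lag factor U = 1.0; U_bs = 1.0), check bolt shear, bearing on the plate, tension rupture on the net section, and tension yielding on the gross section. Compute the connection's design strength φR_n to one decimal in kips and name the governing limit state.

Bolt shear: A_b = π(1.125)²/4 = 0.99402 in². φR_n = 0.75 × 68 × 0.99402 × 4 × 1 = 202.8 kips.
Bearing (0.3125 in plate, F_u = 65 ksi): end bolts L_c = 2.1875 − 1.25/2 = 1.5625, R_n = min(1.2×1.5625×0.3125×65, 2.4×1.125×0.3125×65) = 38.086 kips/bolt; interior L_c = 4.0625 − 1.25 = 2.8125, R_n = 54.844 kips/bolt. φR_n = 0.75 × (1×38.086 + 3×54.844) = 152.0 kips.
Tension rupture (net): A_n = (5.125 − 1×1.3125)×0.3125 = 1.1914 in² (U = 1.0, A_e = A_n). φR_n = 0.75 × 65 × 1.1914 = 58.1 kips.
Tension yield (gross): A_g = 5.125×0.3125 = 1.6016 in². φR_n = 0.90 × 50 × 1.6016 = 72.1 kips.
Governing: min(202.8, 152.0, 58.1, 72.1) = 58.1 kips → net-section rupture.

58.1 kips (net-section rupture governs)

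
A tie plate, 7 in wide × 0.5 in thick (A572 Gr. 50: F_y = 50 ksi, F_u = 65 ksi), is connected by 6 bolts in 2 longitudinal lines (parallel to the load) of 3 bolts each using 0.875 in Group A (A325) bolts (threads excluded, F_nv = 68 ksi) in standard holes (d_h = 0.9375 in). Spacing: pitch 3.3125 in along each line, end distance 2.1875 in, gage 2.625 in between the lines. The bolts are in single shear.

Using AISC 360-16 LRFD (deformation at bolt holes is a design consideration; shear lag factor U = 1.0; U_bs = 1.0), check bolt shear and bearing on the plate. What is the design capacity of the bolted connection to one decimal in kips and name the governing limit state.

Bolt shear: A_b = π(0.875)²/4 = 0.60132 in². φR_n = 0.75 × 68 × 0.60132 × 6 × 1 = 184.0 kips.
Bearing (0.5 in plate, F_u = 65 ksi): end bolts L_c = 2.1875 − 0.9375/2 = 1.71875, R_n = min(1.2×1.71875×0.5×65, 2.4×0.875×0.5×65) = 67.031 kips/bolt; interior L_c = 3.3125 − 0.9375 = 2.375, R_n = 68.25 kips/bolt. φR_n = 0.75 × (2×67.031 + 4×68.25) = 305.3 kips.
Governing: min(184.0, 305.3) = 184.0 kips → bolt shear.

184.0 kips (bolt shear governs)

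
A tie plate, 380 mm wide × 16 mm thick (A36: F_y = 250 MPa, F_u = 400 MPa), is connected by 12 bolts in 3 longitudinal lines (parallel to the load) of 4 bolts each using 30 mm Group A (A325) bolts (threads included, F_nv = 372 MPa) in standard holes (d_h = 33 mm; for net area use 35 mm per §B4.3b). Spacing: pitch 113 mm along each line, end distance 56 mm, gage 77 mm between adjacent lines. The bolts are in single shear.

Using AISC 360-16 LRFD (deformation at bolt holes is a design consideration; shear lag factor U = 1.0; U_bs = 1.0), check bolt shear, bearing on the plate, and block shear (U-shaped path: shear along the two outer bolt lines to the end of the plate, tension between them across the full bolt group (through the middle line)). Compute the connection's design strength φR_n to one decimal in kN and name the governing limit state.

1825.2 kN (block shear governs)

Bolt shear: A_b = π(30)²/4 = 706.86 mm². φR_n = 0.75 × 372 × 706.86 × 12 × 1 = 2366.6 kN.
Bearing (16 mm plate, F_u = 400 MPa): end bolts L_c = 56 − 33/2 = 39.5, R_n = min(1.2×39.5×16×400, 2.4×30×16×400) = 303.36 kN/bolt; interior L_c = 113 − 33 = 80, R_n = 460.8 kN/bolt. φR_n = 0.75 × (3×303.36 + 9×460.8) = 3793.0 kN.
Block shear: shear path 2×[56+3×113] = 2×395 mm, A_gv = 12640, A_nv = 2×(395 − 3.5×35)×16 = 8720 mm²; tension across gage: (154 − 2×35)×16 = 1344 mm². R_n = min(0.6×400×8720, 0.6×250×12640) + 1.0×400×1344 = min(2092.8, 1896) + 537.6 = 2433.6 kN. φR_n = 0.75 × 2433.6 = 1825.2 kN.
Governing: min(2366.6, 3793.0, 1825.2) = 1825.2 kN → block shear.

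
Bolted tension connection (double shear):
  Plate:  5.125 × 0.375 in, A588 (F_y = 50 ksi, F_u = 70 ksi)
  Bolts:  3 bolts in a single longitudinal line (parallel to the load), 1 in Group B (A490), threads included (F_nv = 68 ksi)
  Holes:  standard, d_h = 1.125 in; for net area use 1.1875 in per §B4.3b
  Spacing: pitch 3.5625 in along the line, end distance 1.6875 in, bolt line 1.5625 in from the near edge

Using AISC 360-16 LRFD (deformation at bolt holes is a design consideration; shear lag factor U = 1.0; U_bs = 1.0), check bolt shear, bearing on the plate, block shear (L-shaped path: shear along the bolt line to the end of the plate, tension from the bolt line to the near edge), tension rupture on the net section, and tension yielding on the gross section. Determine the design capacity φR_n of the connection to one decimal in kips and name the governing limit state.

77.5 kips (net-section rupture governs)

Bolt shear: A_b = π(1)²/4 = 0.7854 in². φR_n = 0.75 × 68 × 0.7854 × 3 × 2 = 240.3 kips.
Bearing (0.375 in plate, F_u = 70 ksi): end bolts L_c = 1.6875 − 1.125/2 = 1.125, R_n = min(1.2×1.125×0.375×70, 2.4×1×0.375×70) = 35.438 kips/bolt; interior L_c = 3.5625 − 1.125 = 2.4375, R_n = 63 kips/bolt. φR_n = 0.75 × (1×35.438 + 2×63) = 121.1 kips.
Block shear: shear path 1×[1.6875+2×3.5625] = 1×8.8125 in, A_gv = 3.3047, A_nv = 1×(8.8125 − 2.5×1.1875)×0.375 = 2.1914 in²; tension to near edge: (1.5625 − 0.5×1.1875)×0.375 = 0.36328 in². R_n = min(0.6×70×2.1914, 0.6×50×3.3047) + 1.0×70×0.36328 = min(92.039, 99.141) + 25.43 = 117.47 kips. φR_n = 0.75 × 117.47 = 88.1 kips.
Tension rupture (net): A_n = (5.125 − 1×1.1875)×0.375 = 1.4766 in² (U = 1.0, A_e = A_n). φR_n = 0.75 × 70 × 1.4766 = 77.5 kips.
Tension yield (gross): A_g = 5.125×0.375 = 1.9219 in². φR_n = 0.90 × 50 × 1.9219 = 86.5 kips.
Governing: min(240.3, 121.1, 88.1, 77.5, 86.5) = 77.5 kips → net-section rupture.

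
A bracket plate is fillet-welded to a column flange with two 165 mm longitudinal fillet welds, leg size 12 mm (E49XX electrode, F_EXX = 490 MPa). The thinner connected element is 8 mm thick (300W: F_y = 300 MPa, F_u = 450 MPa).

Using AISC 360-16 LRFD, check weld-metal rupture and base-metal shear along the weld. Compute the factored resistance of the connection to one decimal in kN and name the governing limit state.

475.2 kN (base-metal shear governs)

Weld metal: throat = 0.707×12 = 8.484 mm, L = 2×165 = 330 mm. φR_n = 0.75 × 0.6 × 490 × 8.484 × 330 = 617.3 kN.
Base metal shear (8 mm plate): yield φR_n = 1.0×0.6×300×8×330 = 475.2 kN; rupture φR_n = 0.75×0.6×450×8×330 = 534.6 kN; take 475.2 kN (yield).
Governing: min(617.3, 475.2) = 475.2 kN → base-metal shear.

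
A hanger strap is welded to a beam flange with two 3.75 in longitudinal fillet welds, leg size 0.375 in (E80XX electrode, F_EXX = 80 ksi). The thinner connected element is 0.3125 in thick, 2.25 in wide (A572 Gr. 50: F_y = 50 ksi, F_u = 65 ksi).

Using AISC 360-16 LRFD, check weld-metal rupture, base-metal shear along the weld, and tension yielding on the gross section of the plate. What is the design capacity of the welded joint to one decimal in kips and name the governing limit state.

Weld metal: throat = 0.707×0.375 = 0.26513 in, L = 2×3.75 = 7.5 in. φR_n = 0.75 × 0.6 × 80 × 0.26513 × 7.5 = 71.6 kips.
Base metal shear (0.3125 in plate): yield φR_n = 1.0×0.6×50×0.3125×7.5 = 70.3 kips; rupture φR_n = 0.75×0.6×65×0.3125×7.5 = 68.6 kips; take 68.6 kips (rupture).
Tension yield (gross): A_g = 2.25×0.3125 = 0.70313 in². φR_n = 0.90 × 50 × 0.70313 = 31.6 kips.
Governing: min(71.6, 68.6, 31.6) = 31.6 kips → gross-section yield.

31.6 kips (gross-section yield governs)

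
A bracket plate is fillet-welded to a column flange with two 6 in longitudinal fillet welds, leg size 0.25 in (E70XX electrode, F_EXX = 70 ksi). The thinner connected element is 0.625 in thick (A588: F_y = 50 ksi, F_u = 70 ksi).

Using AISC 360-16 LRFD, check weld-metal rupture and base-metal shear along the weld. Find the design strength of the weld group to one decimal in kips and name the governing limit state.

66.8 kips (weld metal governs)

Weld metal: throat = 0.707×0.25 = 0.17675 in, L = 2×6 = 12 in. φR_n = 0.75 × 0.6 × 70 × 0.17675 × 12 = 66.8 kips.
Base metal shear (0.625 in plate): yield φR_n = 1.0×0.6×50×0.625×12 = 225.0 kips; rupture φR_n = 0.75×0.6×70×0.625×12 = 236.3 kips; take 225.0 kips (yield).
Governing: min(66.8, 225.0) = 66.8 kips → weld metal.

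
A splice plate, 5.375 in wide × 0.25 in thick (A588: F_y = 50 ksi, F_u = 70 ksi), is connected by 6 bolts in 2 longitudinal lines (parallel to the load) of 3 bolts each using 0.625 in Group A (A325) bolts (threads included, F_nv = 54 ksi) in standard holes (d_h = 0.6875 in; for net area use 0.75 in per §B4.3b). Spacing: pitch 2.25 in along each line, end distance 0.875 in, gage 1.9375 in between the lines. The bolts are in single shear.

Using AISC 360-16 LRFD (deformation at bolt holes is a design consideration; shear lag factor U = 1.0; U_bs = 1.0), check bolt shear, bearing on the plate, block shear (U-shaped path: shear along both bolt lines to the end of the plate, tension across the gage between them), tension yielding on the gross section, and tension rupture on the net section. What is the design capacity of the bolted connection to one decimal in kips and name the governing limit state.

50.9 kips (net-section rupture governs)

Bolt shear: A_b = π(0.625)²/4 = 0.3068 in². φR_n = 0.75 × 54 × 0.3068 × 6 × 1 = 74.6 kips.
Bearing (0.25 in plate, F_u = 70 ksi): end bolts L_c = 0.875 − 0.6875/2 = 0.53125, R_n = min(1.2×0.53125×0.25×70, 2.4×0.625×0.25×70) = 11.156 kips/bolt; interior L_c = 2.25 − 0.6875 = 1.5625, R_n = 26.25 kips/bolt. φR_n = 0.75 × (2×11.156 + 4×26.25) = 95.5 kips.
Block shear: shear path 2×[0.875+2×2.25] = 2×5.375 in, A_gv = 2.6875, A_nv = 2×(5.375 − 2.5×0.75)×0.25 = 1.75 in²; tension across gage: (1.9375 − 1×0.75)×0.25 = 0.29688 in². R_n = min(0.6×70×1.75, 0.6×50×2.6875) + 1.0×70×0.29688 = min(73.5, 80.625) + 20.782 = 94.282 kips. φR_n = 0.75 × 94.282 = 70.7 kips.
Tension yield (gross): A_g = 5.375×0.25 = 1.3438 in². φR_n = 0.90 × 50 × 1.3438 = 60.5 kips.
Tension rupture (net): A_n = (5.375 − 2×0.75)×0.25 = 0.96875 in² (U = 1.0, A_e = A_n). φR_n = 0.75 × 70 × 0.96875 = 50.9 kips.
Governing: min(74.6, 95.5, 70.7, 60.5, 50.9) = 50.9 kips → net-section rupture.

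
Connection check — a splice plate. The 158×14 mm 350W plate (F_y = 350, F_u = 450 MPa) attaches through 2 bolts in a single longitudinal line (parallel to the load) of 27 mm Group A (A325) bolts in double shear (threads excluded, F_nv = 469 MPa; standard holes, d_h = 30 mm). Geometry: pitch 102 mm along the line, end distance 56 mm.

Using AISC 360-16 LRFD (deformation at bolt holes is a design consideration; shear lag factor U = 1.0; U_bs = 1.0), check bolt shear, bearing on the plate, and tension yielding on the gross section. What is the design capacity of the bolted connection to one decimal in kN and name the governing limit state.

Bolt shear: A_b = π(27)²/4 = 572.56 mm². φR_n = 0.75 × 469 × 572.56 × 2 × 2 = 805.6 kN.
Bearing (14 mm plate, F_u = 450 MPa): end bolts L_c = 56 − 30/2 = 41, R_n = min(1.2×41×14×450, 2.4×27×14×450) = 309.96 kN/bolt; interior L_c = 102 − 30 = 72, R_n = 408.24 kN/bolt. φR_n = 0.75 × (1×309.96 + 1×408.24) = 538.7 kN.
Tension yield (gross): A_g = 158×14 = 2212 mm². φR_n = 0.90 × 350 × 2212 = 696.8 kN.
Governing: min(805.6, 538.7, 696.8) = 538.7 kN → bearing.

538.7 kN (bearing governs)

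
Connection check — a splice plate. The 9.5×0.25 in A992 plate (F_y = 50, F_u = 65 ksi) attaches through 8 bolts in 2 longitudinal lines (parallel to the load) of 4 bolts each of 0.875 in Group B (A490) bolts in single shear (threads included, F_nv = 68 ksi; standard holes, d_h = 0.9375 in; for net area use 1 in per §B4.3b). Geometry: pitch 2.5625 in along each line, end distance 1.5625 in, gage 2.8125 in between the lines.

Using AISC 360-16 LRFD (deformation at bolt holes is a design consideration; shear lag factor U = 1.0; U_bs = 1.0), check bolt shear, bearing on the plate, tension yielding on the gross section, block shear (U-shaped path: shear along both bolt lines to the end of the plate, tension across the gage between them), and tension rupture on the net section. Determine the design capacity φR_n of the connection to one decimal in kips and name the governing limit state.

91.4 kips (net-section rupture governs)

Bolt shear: A_b = π(0.875)²/4 = 0.60132 in². φR_n = 0.75 × 68 × 0.60132 × 8 × 1 = 245.3 kips.
Bearing (0.25 in plate, F_u = 65 ksi): end bolts L_c = 1.5625 − 0.9375/2 = 1.09375, R_n = min(1.2×1.09375×0.25×65, 2.4×0.875×0.25×65) = 21.328 kips/bolt; interior L_c = 2.5625 − 0.9375 = 1.625, R_n = 31.688 kips/bolt. φR_n = 0.75 × (2×21.328 + 6×31.688) = 174.6 kips.
Tension yield (gross): A_g = 9.5×0.25 = 2.375 in². φR_n = 0.90 × 50 × 2.375 = 106.9 kips.
Block shear: shear path 2×[1.5625+3×2.5625] = 2×9.25 in, A_gv = 4.625, A_nv = 2×(9.25 − 3.5×1)×0.25 = 2.875 in²; tension across gage: (2.8125 − 1×1)×0.25 = 0.45313 in². R_n = min(0.6×65×2.875, 0.6×50×4.625) + 1.0×65×0.45313 = min(112.13, 138.75) + 29.453 = 141.58 kips. φR_n = 0.75 × 141.58 = 106.2 kips.
Tension rupture (net): A_n = (9.5 − 2×1)×0.25 = 1.875 in² (U = 1.0, A_e = A_n). φR_n = 0.75 × 65 × 1.875 = 91.4 kips.
Governing: min(245.3, 174.6, 106.9, 106.2, 91.4) = 91.4 kips → net-section rupture.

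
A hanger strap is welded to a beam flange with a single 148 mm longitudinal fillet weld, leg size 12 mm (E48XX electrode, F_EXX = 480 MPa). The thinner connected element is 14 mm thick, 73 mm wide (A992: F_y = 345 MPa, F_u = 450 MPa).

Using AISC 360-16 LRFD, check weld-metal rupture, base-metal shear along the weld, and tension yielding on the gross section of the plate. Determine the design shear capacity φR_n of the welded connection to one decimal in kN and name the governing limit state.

271.2 kN (weld metal governs)

Weld metal: throat = 0.707×12 = 8.484 mm, L = 148 mm. φR_n = 0.75 × 0.6 × 480 × 8.484 × 148 = 271.2 kN.
Base metal shear (14 mm plate): yield φR_n = 1.0×0.6×345×14×148 = 428.9 kN; rupture φR_n = 0.75×0.6×450×14×148 = 419.6 kN; take 419.6 kN (rupture).
Tension yield (gross): A_g = 73×14 = 1022 mm². φR_n = 0.90 × 345 × 1022 = 317.3 kN.
Governing: min(271.2, 419.6, 317.3) = 271.2 kN → weld metal.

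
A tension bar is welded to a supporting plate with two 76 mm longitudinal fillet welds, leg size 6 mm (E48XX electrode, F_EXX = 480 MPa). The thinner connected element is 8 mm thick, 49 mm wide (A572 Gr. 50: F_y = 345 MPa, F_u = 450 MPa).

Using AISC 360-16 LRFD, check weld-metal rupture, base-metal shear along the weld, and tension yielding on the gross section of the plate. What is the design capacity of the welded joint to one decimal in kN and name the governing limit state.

Weld metal: throat = 0.707×6 = 4.242 mm, L = 2×76 = 152 mm. φR_n = 0.75 × 0.6 × 480 × 4.242 × 152 = 139.3 kN.
Base metal shear (8 mm plate): yield φR_n = 1.0×0.6×345×8×152 = 251.7 kN; rupture φR_n = 0.75×0.6×450×8×152 = 246.2 kN; take 246.2 kN (rupture).
Tension yield (gross): A_g = 49×8 = 392 mm². φR_n = 0.90 × 345 × 392 = 121.7 kN.
Governing: min(139.3, 246.2, 121.7) = 121.7 kN → gross-section yield.

121.7 kN (gross-section yield governs)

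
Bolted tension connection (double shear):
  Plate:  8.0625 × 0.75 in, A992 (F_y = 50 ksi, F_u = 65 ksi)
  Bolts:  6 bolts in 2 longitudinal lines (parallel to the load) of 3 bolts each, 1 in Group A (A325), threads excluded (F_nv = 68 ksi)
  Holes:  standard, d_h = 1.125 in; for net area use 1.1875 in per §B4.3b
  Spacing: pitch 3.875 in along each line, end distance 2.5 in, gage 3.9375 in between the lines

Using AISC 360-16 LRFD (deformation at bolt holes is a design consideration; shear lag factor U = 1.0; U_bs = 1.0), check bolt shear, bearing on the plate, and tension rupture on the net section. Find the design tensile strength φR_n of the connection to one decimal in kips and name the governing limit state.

Bolt shear: A_b = π(1)²/4 = 0.7854 in². φR_n = 0.75 × 68 × 0.7854 × 6 × 2 = 480.7 kips.
Bearing (0.75 in plate, F_u = 65 ksi): end bolts L_c = 2.5 − 1.125/2 = 1.9375, R_n = min(1.2×1.9375×0.75×65, 2.4×1×0.75×65) = 113.34 kips/bolt; interior L_c = 3.875 − 1.125 = 2.75, R_n = 117 kips/bolt. φR_n = 0.75 × (2×113.34 + 4×117) = 521.0 kips.
Tension rupture (net): A_n = (8.0625 − 2×1.1875)×0.75 = 4.2656 in² (U = 1.0, A_e = A_n). φR_n = 0.75 × 65 × 4.2656 = 207.9 kips.
Governing: min(480.7, 521.0, 207.9) = 207.9 kips → net-section rupture.

207.9 kips (net-section rupture governs)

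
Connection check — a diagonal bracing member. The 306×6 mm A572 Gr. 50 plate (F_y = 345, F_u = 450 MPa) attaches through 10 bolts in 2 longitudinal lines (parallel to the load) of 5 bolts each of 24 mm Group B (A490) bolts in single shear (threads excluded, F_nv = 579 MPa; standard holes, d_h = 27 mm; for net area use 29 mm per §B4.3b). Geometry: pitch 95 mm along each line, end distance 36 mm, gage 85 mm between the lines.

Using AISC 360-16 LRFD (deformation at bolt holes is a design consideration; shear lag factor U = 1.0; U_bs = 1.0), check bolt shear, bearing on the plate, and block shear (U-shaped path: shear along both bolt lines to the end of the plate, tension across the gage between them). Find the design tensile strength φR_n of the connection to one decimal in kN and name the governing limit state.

807.2 kN (block shear governs)

Bolt shear: A_b = π(24)²/4 = 452.39 mm². φR_n = 0.75 × 579 × 452.39 × 10 × 1 = 1964.5 kN.
Bearing (6 mm plate, F_u = 450 MPa): end bolts L_c = 36 − 27/2 = 22.5, R_n = min(1.2×22.5×6×450, 2.4×24×6×450) = 72.9 kN/bolt; interior L_c = 95 − 27 = 68, R_n = 155.52 kN/bolt. φR_n = 0.75 × (2×72.9 + 8×155.52) = 1042.5 kN.
Block shear: shear path 2×[36+4×95] = 2×416 mm, A_gv = 4992, A_nv = 2×(416 − 4.5×29)×6 = 3426 mm²; tension across gage: (85 − 1×29)×6 = 336 mm². R_n = min(0.6×450×3426, 0.6×345×4992) + 1.0×450×336 = min(925.02, 1033.3) + 151.2 = 1076.2 kN. φR_n = 0.75 × 1076.2 = 807.2 kN.
Governing: min(1964.5, 1042.5, 807.2) = 807.2 kN → block shear.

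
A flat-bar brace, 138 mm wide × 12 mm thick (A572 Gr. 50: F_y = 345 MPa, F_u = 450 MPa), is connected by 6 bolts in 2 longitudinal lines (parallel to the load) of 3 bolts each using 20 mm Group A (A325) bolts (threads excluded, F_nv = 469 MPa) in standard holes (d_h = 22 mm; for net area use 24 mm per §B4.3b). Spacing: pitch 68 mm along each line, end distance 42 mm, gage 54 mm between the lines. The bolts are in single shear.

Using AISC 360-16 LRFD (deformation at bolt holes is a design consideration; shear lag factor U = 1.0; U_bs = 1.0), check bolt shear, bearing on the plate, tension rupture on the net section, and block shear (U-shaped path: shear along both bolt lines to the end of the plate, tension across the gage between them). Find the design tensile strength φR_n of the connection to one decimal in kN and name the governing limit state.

Bolt shear: A_b = π(20)²/4 = 314.16 mm². φR_n = 0.75 × 469 × 314.16 × 6 × 1 = 663.0 kN.
Bearing (12 mm plate, F_u = 450 MPa): end bolts L_c = 42 − 22/2 = 31, R_n = min(1.2×31×12×450, 2.4×20×12×450) = 200.88 kN/bolt; interior L_c = 68 − 22 = 46, R_n = 259.2 kN/bolt. φR_n = 0.75 × (2×200.88 + 4×259.2) = 1078.9 kN.
Tension rupture (net): A_n = (138 − 2×24)×12 = 1080 mm² (U = 1.0, A_e = A_n). φR_n = 0.75 × 450 × 1080 = 364.5 kN.
Block shear: shear path 2×[42+2×68] = 2×178 mm, A_gv = 4272, A_nv = 2×(178 − 2.5×24)×12 = 2832 mm²; tension across gage: (54 − 1×24)×12 = 360 mm². R_n = min(0.6×450×2832, 0.6×345×4272) + 1.0×450×360 = min(764.64, 884.3) + 162 = 926.64 kN. φR_n = 0.75 × 926.64 = 695.0 kN.
Governing: min(663.0, 1078.9, 364.5, 695.0) = 364.5 kN → net-section rupture.

364.5 kN (net-section rupture governs)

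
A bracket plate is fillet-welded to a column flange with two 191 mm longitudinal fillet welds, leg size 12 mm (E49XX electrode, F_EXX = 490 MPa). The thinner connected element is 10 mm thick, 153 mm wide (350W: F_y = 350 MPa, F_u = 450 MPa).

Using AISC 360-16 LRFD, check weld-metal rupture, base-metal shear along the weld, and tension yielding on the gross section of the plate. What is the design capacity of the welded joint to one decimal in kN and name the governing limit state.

Weld metal: throat = 0.707×12 = 8.484 mm, L = 2×191 = 382 mm. φR_n = 0.75 × 0.6 × 490 × 8.484 × 382 = 714.6 kN.
Base metal shear (10 mm plate): yield φR_n = 1.0×0.6×350×10×382 = 802.2 kN; rupture φR_n = 0.75×0.6×450×10×382 = 773.6 kN; take 773.6 kN (rupture).
Tension yield (gross): A_g = 153×10 = 1530 mm². φR_n = 0.90 × 350 × 1530 = 482.0 kN.
Governing: min(714.6, 773.6, 482.0) = 482.0 kN → gross-section yield.

482.0 kN (gross-section yield governs)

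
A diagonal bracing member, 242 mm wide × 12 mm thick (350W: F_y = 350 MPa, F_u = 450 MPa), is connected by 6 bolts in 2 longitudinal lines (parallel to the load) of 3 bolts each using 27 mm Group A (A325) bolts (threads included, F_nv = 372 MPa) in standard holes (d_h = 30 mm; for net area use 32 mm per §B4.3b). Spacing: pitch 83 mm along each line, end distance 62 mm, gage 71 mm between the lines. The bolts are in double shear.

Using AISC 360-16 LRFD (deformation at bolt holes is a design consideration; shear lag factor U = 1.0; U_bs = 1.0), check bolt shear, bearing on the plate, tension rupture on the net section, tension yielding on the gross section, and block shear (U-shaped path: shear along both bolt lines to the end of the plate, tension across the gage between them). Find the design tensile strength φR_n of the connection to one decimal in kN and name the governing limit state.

720.9 kN (net-section rupture governs)

Bolt shear: A_b = π(27)²/4 = 572.56 mm². φR_n = 0.75 × 372 × 572.56 × 6 × 2 = 1916.9 kN.
Bearing (12 mm plate, F_u = 450 MPa): end bolts L_c = 62 − 30/2 = 47, R_n = min(1.2×47×12×450, 2.4×27×12×450) = 304.56 kN/bolt; interior L_c = 83 − 30 = 53, R_n = 343.44 kN/bolt. φR_n = 0.75 × (2×304.56 + 4×343.44) = 1487.2 kN.
Tension rupture (net): A_n = (242 − 2×32)×12 = 2136 mm² (U = 1.0, A_e = A_n). φR_n = 0.75 × 450 × 2136 = 720.9 kN.
Tension yield (gross): A_g = 242×12 = 2904 mm². φR_n = 0.90 × 350 × 2904 = 914.8 kN.
Block shear: shear path 2×[62+2×83] = 2×228 mm, A_gv = 5472, A_nv = 2×(228 − 2.5×32)×12 = 3552 mm²; tension across gage: (71 − 1×32)×12 = 468 mm². R_n = min(0.6×450×3552, 0.6×350×5472) + 1.0×450×468 = min(959.04, 1149.1) + 210.6 = 1169.6 kN. φR_n = 0.75 × 1169.6 = 877.2 kN.
Governing: min(1916.9, 1487.2, 720.9, 914.8, 877.2) = 720.9 kN → net-section rupture.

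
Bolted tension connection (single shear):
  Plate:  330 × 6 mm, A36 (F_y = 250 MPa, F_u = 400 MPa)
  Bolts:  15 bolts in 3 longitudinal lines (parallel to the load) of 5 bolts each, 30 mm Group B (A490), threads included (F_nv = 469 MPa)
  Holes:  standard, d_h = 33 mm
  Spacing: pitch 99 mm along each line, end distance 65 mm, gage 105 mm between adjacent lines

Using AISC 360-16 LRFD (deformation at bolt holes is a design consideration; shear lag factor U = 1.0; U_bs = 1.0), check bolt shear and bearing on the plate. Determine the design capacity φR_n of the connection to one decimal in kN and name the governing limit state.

Bolt shear: A_b = π(30)²/4 = 706.86 mm². φR_n = 0.75 × 469 × 706.86 × 15 × 1 = 3729.6 kN.
Bearing (6 mm plate, F_u = 400 MPa): end bolts L_c = 65 − 33/2 = 48.5, R_n = min(1.2×48.5×6×400, 2.4×30×6×400) = 139.68 kN/bolt; interior L_c = 99 − 33 = 66, R_n = 172.8 kN/bolt. φR_n = 0.75 × (3×139.68 + 12×172.8) = 1869.5 kN.
Governing: min(3729.6, 1869.5) = 1869.5 kN → bearing.

1869.5 kN (bearing governs)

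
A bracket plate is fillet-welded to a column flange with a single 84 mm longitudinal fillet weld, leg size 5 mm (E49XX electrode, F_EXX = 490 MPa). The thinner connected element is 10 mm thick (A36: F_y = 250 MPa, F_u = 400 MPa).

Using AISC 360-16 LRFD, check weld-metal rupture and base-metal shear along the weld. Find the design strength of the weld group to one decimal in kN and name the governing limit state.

Weld metal: throat = 0.707×5 = 3.535 mm, L = 84 mm. φR_n = 0.75 × 0.6 × 490 × 3.535 × 84 = 65.5 kN.
Base metal shear (10 mm plate): yield φR_n = 1.0×0.6×250×10×84 = 126.0 kN; rupture φR_n = 0.75×0.6×400×10×84 = 151.2 kN; take 126.0 kN (yield).
Governing: min(65.5, 126.0) = 65.5 kN → weld metal.

65.5 kN (weld metal governs)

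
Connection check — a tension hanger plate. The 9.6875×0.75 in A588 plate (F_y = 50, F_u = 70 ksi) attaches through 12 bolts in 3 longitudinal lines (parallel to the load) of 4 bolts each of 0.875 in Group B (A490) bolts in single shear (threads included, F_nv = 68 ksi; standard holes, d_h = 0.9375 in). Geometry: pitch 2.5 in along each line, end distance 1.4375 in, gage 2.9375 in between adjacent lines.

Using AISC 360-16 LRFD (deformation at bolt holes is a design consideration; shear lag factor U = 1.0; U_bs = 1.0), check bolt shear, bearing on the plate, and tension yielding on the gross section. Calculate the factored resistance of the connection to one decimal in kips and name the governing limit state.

327.0 kips (gross-section yield governs)

Bolt shear: A_b = π(0.875)²/4 = 0.60132 in². φR_n = 0.75 × 68 × 0.60132 × 12 × 1 = 368.0 kips.
Bearing (0.75 in plate, F_u = 70 ksi): end bolts L_c = 1.4375 − 0.9375/2 = 0.96875, R_n = min(1.2×0.96875×0.75×70, 2.4×0.875×0.75×70) = 61.031 kips/bolt; interior L_c = 2.5 − 0.9375 = 1.5625, R_n = 98.438 kips/bolt. φR_n = 0.75 × (3×61.031 + 9×98.438) = 801.8 kips.
Tension yield (gross): A_g = 9.6875×0.75 = 7.2656 in². φR_n = 0.90 × 50 × 7.2656 = 327.0 kips.
Governing: min(368.0, 801.8, 327.0) = 327.0 kips → gross-section yield.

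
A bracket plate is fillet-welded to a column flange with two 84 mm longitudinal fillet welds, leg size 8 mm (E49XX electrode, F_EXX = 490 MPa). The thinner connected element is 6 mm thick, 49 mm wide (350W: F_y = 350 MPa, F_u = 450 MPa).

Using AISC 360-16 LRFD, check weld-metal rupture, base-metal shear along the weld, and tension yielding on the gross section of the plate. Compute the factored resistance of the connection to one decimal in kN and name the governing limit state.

92.6 kN (gross-section yield governs)

Weld metal: throat = 0.707×8 = 5.656 mm, L = 2×84 = 168 mm. φR_n = 0.75 × 0.6 × 490 × 5.656 × 168 = 209.5 kN.
Base metal shear (6 mm plate): yield φR_n = 1.0×0.6×350×6×168 = 211.7 kN; rupture φR_n = 0.75×0.6×450×6×168 = 204.1 kN; take 204.1 kN (rupture).
Tension yield (gross): A_g = 49×6 = 294 mm². φR_n = 0.90 × 350 × 294 = 92.6 kN.
Governing: min(209.5, 204.1, 92.6) = 92.6 kN → gross-section yield.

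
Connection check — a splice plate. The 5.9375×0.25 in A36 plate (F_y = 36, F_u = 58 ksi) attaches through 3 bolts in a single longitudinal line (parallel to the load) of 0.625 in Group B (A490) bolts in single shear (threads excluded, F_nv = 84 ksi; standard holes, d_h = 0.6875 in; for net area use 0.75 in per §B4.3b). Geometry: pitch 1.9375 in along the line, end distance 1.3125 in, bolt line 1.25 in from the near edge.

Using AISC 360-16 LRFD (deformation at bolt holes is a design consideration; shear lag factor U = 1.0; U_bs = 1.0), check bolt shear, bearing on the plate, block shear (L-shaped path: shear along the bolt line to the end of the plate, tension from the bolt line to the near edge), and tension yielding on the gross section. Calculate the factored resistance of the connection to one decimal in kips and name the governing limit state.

30.5 kips (block shear governs)

Bolt shear: A_b = π(0.625)²/4 = 0.3068 in². φR_n = 0.75 × 84 × 0.3068 × 3 × 1 = 58.0 kips.
Bearing (0.25 in plate, F_u = 58 ksi): end bolts L_c = 1.3125 − 0.6875/2 = 0.96875, R_n = min(1.2×0.96875×0.25×58, 2.4×0.625×0.25×58) = 16.856 kips/bolt; interior L_c = 1.9375 − 0.6875 = 1.25, R_n = 21.75 kips/bolt. φR_n = 0.75 × (1×16.856 + 2×21.75) = 45.3 kips.
Block shear: shear path 1×[1.3125+2×1.9375] = 1×5.1875 in, A_gv = 1.2969, A_nv = 1×(5.1875 − 2.5×0.75)×0.25 = 0.82813 in²; tension to near edge: (1.25 − 0.5×0.75)×0.25 = 0.21875 in². R_n = min(0.6×58×0.82813, 0.6×36×1.2969) + 1.0×58×0.21875 = min(28.819, 28.013) + 12.688 = 40.701 kips. φR_n = 0.75 × 40.701 = 30.5 kips.
Tension yield (gross): A_g = 5.9375×0.25 = 1.4844 in². φR_n = 0.90 × 36 × 1.4844 = 48.1 kips.
Governing: min(58.0, 45.3, 30.5, 48.1) = 30.5 kips → block shear.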